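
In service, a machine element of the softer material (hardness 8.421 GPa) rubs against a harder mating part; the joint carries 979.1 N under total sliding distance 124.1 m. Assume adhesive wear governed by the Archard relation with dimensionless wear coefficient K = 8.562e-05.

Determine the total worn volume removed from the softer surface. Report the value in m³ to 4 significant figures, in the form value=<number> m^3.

value=1.235e-09 m^3

Intermediate values are printed rounded; all arithmetic maintains exact precision. Rounded just once, at 4 significant figures.
Hardness H = 8.421 GPa = 8.421e+09 Pa.
In SI base units: W = 979.1 N, H = 8.421e+09 Pa, K = 8.562e-05.
The Archard volume V = K·W·L/H = 8.562e-05 · 979.1 · 124.1 / 8.421e+09 = 1.235e-09 m³.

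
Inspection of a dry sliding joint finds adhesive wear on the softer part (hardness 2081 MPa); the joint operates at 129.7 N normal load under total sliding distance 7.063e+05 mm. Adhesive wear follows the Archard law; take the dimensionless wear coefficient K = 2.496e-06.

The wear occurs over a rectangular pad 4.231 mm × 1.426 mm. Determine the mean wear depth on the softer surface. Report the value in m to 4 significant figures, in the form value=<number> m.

The computation keeps full precision, and the intermediates are printed rounded — rounded once at the end, at four significant digits.
Convert: Distance L = 7.063e+05 mm = 706.3 m.
Convert: Hardness H = 2081 MPa = 2.081e+09 Pa.
Convert: Pad sides 4.231 mm × 1.426 mm = 0.004231 m × 0.001426 m. Contact area A = 0.004231 m × 0.001426 m = 6.033e-06 m².
As SI base values: W = 129.7 N, H = 2.081e+09 Pa, K = 2.496e-06.
Wear volume V = K·W·L/H = 2.496e-06 · 129.7 · 706.3 / 2.081e+09 = 1.099e-10 m³.
Mean wear depth h = V/A = 1.099e-10 / 6.033e-06 = 1.821e-05 m.

value=1.821e-05 m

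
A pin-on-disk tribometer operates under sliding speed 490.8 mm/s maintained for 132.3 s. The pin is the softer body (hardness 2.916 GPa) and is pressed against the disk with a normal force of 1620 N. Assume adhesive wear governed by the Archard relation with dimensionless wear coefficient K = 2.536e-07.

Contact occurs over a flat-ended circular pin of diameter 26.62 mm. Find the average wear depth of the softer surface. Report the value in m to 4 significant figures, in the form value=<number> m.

Every step carries full float precision, and intermediate values appear rounded — one last rounding to four significant digits.
Sliding speed v = 490.8 mm/s = 0.4908 m/s. Distance L = v·t = 0.4908 m/s × 132.3 s = 64.93 m.
Hardness H = 2.916 GPa = 2.916e+09 Pa.
Pin diameter d = 26.62 mm = 0.02662 m. Contact area A = π·d²/4 = π·(0.02662 m)²/4 = 5.566e-04 m².
Restated in SI base units: W = 1620 N, H = 2.916e+09 Pa, K = 2.536e-07.
The Archard volume V = K·W·L/H = 2.536e-07 · 1620 · 64.93 / 2.916e+09 = 9.148e-12 m³.
Depth of wear h = V/A = 9.148e-12 / 5.566e-04 = 1.644e-08 m.

value=1.644e-08 m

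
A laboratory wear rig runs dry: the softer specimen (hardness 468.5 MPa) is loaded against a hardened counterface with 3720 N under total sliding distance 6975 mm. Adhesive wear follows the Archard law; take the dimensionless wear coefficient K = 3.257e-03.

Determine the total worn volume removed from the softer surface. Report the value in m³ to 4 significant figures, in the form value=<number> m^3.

value=1.804e-07 m^3

All arithmetic carries full precision — intermediate values are shown rounded; rounded just once: four significant digits.
Convert: Total distance L = 6975 mm = 6.975 m.
Convert: Hardness H = 468.5 MPa = 4.685e+08 Pa.
Expressed in SI base units: W = 3720 N, H = 4.685e+08 Pa, K = 3.257e-03.
Apply Archard: V = K·W·L/H = 3.257e-03 · 3720 · 6.975 / 4.685e+08 = 1.804e-07 m³.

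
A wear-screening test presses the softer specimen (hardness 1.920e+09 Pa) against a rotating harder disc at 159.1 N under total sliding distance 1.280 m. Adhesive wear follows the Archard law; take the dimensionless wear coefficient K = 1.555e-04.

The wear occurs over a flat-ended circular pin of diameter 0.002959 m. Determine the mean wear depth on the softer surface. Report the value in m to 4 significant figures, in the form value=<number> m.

value=2.398e-06 m

The algebra keeps full float precision; intermediate values are displayed rounded — one final rounding: 4 significant digits.
Convert: Contact area A = π·d²/4 = π·(0.002959 m)²/4 = 6.877e-06 m².
In SI base units, W = 159.1 N, H = 1.920e+09 Pa, K = 1.555e-04.
Wear volume V = K·W·L/H = 1.555e-04 · 159.1 · 1.280 / 1.920e+09 = 1.649e-11 m³.
Wear depth h = V/A = 1.649e-11 / 6.877e-06 = 2.398e-06 m.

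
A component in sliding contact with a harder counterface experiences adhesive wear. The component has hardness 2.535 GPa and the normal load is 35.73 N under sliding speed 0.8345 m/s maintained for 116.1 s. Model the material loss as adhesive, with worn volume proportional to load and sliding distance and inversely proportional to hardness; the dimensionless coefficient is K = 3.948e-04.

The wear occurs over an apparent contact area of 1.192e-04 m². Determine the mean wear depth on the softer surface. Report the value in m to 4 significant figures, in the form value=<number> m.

value=4.523e-06 m

Intermediates are printed rounded; every step runs at full precision — rounded just once to four significant figures.
Convert: Sliding distance L = v·t = 0.8345 m/s × 116.1 s = 96.89 m.
Convert: Hardness H = 2.535 GPa = 2.535e+09 Pa.
Expressed in SI base units: W = 35.73 N, H = 2.535e+09 Pa, K = 3.948e-04.
Archard volume V = K·W·L/H = 3.948e-04 · 35.73 · 96.89 / 2.535e+09 = 5.391e-10 m³.
Depth of wear h = V/A = 5.391e-10 / 1.192e-04 = 4.523e-06 m.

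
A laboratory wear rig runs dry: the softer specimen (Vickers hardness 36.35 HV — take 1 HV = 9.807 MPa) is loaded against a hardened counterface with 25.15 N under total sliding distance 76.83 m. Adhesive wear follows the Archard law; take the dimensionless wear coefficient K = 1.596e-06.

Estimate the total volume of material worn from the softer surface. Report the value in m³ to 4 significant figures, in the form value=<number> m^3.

Intermediate values are shown rounded, and the computation holds full float precision, and a single final rounding, at four significant digits.
Convert: Hardness H = 36.35 HV × 9.807 MPa/HV = 356.5 MPa = 3.565e+08 Pa.
As SI base values: W = 25.15 N, H = 3.565e+08 Pa, K = 1.596e-06.
Archard relation: V = K·W·L/H = 1.596e-06 · 25.15 · 76.83 / 3.565e+08 = 8.651e-12 m³.

value=8.651e-12 m^3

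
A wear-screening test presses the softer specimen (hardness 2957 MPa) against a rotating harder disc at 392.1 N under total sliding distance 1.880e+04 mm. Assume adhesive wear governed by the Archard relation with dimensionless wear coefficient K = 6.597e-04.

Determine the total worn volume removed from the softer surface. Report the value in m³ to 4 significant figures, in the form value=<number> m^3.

value=1.645e-09 m^3

Intermediate values are shown rounded — every step keeps full float precision. Rounded once at the end: 4 significant figures.
Convert: Distance L = 1.880e+04 mm = 18.80 m.
Convert: Hardness H = 2957 MPa = 2.957e+09 Pa.
As SI base values: W = 392.1 N, H = 2.957e+09 Pa, K = 6.597e-04.
Archard volume V = K·W·L/H = 6.597e-04 · 392.1 · 18.80 / 2.957e+09 = 1.645e-09 m³.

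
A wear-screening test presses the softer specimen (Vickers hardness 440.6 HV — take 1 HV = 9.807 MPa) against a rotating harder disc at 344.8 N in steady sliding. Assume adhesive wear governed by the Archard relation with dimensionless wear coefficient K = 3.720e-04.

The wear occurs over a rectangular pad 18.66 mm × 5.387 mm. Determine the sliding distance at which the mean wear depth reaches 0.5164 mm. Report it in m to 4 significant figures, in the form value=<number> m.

The intermediates appear rounded — the algebra maintains exact precision. Rounded once at the end, at four significant figures.
Convert: Hardness H = 440.6 HV × 9.807 MPa/HV = 4321 MPa = 4.321e+09 Pa.
Convert: Pad sides 18.66 mm × 5.387 mm = 0.01866 m × 0.005387 m. Contact area A = 0.01866 m × 0.005387 m = 1.005e-04 m².
Convert: Depth limit h_lim = 0.5164 mm = 5.164e-04 m.
Expressed in SI base units: W = 344.8 N, H = 4.321e+09 Pa, K = 3.720e-04.
Permissible volume V_lim = h_lim·A = 5.164e-04 · 1.005e-04 = 5.191e-08 m³.
Inverting, life L = V_lim·H/(K·W) = 5.191e-08 · 4.321e+09 / (3.720e-04 · 344.8) = 1749 m.

value=1749 m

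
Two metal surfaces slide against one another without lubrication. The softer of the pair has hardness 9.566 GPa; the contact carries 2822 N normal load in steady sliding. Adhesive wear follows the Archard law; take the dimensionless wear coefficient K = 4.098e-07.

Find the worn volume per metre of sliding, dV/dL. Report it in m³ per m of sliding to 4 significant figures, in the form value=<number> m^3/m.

value=1.209e-13 m^3/m

Shown intermediates are rounded, and all working math carries exact precision, and rounded once at the end to four significant digits.
Hardness H = 9.566 GPa = 9.566e+09 Pa.
In SI base units: W = 2822 N, H = 9.566e+09 Pa, K = 4.098e-07.
Volumetric rate dV/dL = K·W/H, so: 4.098e-07 · 2822 / 9.566e+09 = 1.209e-13 m³/m.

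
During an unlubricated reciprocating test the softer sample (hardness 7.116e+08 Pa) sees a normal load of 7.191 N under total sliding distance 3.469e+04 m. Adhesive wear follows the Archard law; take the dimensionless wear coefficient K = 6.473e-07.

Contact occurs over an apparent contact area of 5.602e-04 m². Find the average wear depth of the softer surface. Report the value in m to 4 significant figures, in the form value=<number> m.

The intermediates are displayed rounded. All working math maintains full precision, and rounded once at the end: 4 significant digits.
Restated in SI base units: W = 7.191 N, H = 7.116e+08 Pa, K = 6.473e-07.
Wear volume V = K·W·L/H = 6.473e-07 · 7.191 · 3.469e+04 / 7.116e+08 = 2.269e-10 m³.
Depth of wear h = V/A = 2.269e-10 / 5.602e-04 = 4.051e-07 m.

value=4.051e-07 m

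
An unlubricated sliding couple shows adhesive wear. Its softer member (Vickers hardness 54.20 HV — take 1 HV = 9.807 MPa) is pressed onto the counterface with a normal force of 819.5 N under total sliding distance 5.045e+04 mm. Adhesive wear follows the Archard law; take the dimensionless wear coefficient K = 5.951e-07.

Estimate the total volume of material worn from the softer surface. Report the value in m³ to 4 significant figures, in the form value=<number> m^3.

Intermediates are displayed rounded; every step carries exact precision. Rounded once at the end to 4 significant figures.
Path length L = 5.045e+04 mm = 50.45 m.
Hardness H = 54.20 HV × 9.807 MPa/HV = 531.5 MPa = 5.315e+08 Pa.
SI base units throughout: W = 819.5 N, H = 5.315e+08 Pa, K = 5.951e-07.
Archard volume V = K·W·L/H = 5.951e-07 · 819.5 · 50.45 / 5.315e+08 = 4.629e-11 m³.

value=4.629e-11 m^3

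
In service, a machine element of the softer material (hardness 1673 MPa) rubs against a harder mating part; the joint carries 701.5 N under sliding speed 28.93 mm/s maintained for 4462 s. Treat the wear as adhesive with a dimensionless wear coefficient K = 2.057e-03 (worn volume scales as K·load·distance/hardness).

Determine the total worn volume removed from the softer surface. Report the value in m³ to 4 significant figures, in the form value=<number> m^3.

value=1.113e-07 m^3

Each operation keeps full float precision — intermediate values are displayed rounded — a single final rounding to four significant digits.
Sliding speed v = 28.93 mm/s = 0.02893 m/s. Distance covered L = v·t = 0.02893 m/s × 4462 s = 129.1 m.
Hardness H = 1673 MPa = 1.673e+09 Pa.
Collected in SI base units: W = 701.5 N, H = 1.673e+09 Pa, K = 2.057e-03.
Volume removed: V = K·W·L/H = 2.057e-03 · 701.5 · 129.1 / 1.673e+09 = 1.113e-07 m³.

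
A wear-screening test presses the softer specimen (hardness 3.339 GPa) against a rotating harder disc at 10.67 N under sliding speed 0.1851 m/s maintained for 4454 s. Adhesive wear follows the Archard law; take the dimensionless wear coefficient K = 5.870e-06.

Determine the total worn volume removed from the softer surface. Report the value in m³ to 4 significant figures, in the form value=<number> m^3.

value=1.546e-11 m^3

Each operation runs at exact precision. Intermediate values appear rounded — rounded just once, at four significant digits.
Distance L = v·t = 0.1851 m/s × 4454 s = 824.4 m.
Hardness H = 3.339 GPa = 3.339e+09 Pa.
In SI base units: W = 10.67 N, H = 3.339e+09 Pa, K = 5.870e-06.
By Archard's law, V = K·W·L/H = 5.870e-06 · 10.67 · 824.4 / 3.339e+09 = 1.546e-11 m³.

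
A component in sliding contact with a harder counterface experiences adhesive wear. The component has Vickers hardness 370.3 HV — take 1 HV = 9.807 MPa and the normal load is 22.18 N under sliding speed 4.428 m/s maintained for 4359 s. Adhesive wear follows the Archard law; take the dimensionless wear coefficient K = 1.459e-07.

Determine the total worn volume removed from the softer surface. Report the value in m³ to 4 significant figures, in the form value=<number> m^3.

value=1.720e-11 m^3

The intermediates are shown rounded. All arithmetic maintains full float precision. Rounded just once to four significant figures.
Convert: The distance L = v·t = 4.428 m/s × 4359 s = 1.930e+04 m.
Convert: Hardness H = 370.3 HV × 9.807 MPa/HV = 3632 MPa = 3.632e+09 Pa.
As SI base values: W = 22.18 N, H = 3.632e+09 Pa, K = 1.459e-07.
Volume removed: V = K·W·L/H = 1.459e-07 · 22.18 · 1.930e+04 / 3.632e+09 = 1.720e-11 m³.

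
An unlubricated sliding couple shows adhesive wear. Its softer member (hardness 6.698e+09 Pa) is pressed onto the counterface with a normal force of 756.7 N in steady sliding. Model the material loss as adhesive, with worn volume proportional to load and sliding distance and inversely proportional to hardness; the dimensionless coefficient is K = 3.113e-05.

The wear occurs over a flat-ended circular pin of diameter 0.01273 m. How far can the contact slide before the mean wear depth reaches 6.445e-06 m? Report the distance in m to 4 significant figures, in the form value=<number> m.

value=233.2 m

The intermediates are shown rounded. Each operation carries full precision; rounded just once to 4 significant figures.
Contact area A = π·d²/4 = π·(0.01273 m)²/4 = 1.273e-04 m².
In SI base units: W = 756.7 N, H = 6.698e+09 Pa, K = 3.113e-05.
Allowed volume V_lim = h_lim·A = 6.445e-06 · 1.273e-04 = 8.203e-10 m³.
Thus life L = V_lim·H/(K·W) = 8.203e-10 · 6.698e+09 / (3.113e-05 · 756.7) = 233.2 m.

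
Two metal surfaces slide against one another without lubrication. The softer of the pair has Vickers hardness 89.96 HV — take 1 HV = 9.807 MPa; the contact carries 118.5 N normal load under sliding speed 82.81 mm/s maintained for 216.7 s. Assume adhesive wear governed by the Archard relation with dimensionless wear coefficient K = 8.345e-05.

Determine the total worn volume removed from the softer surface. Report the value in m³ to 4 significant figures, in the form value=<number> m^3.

value=2.011e-10 m^3

Intermediate values are printed rounded, and all arithmetic maintains full float precision; one final rounding, at 4 significant figures.
Sliding speed v = 82.81 mm/s = 0.08281 m/s. Sliding distance L = v·t = 0.08281 m/s × 216.7 s = 17.94 m.
Hardness H = 89.96 HV × 9.807 MPa/HV = 882.2 MPa = 8.822e+08 Pa.
As SI base values: W = 118.5 N, H = 8.822e+08 Pa, K = 8.345e-05.
By Archard's law, V = K·W·L/H = 8.345e-05 · 118.5 · 17.94 / 8.822e+08 = 2.011e-10 m³.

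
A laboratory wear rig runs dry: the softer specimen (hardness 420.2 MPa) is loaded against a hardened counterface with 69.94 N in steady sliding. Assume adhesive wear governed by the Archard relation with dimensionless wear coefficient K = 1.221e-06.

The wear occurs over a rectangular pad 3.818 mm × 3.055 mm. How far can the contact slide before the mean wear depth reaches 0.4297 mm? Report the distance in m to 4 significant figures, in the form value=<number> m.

Intermediate values are shown rounded, and each operation carries exact precision, and rounded just once to four significant figures.
Convert: Hardness H = 420.2 MPa = 4.202e+08 Pa.
Convert: Pad sides 3.818 mm × 3.055 mm = 0.003818 m × 0.003055 m. Contact area A = 0.003818 m × 0.003055 m = 1.166e-05 m².
Convert: Depth limit h_lim = 0.4297 mm = 4.297e-04 m.
As SI base values: W = 69.94 N, H = 4.202e+08 Pa, K = 1.221e-06.
Permissible volume V_lim = h_lim·A = 4.297e-04 · 1.166e-05 = 5.012e-09 m³.
So the life L = V_lim·H/(K·W) = 5.012e-09 · 4.202e+08 / (1.221e-06 · 69.94) = 2.466e+04 m.

value=2.466e+04 m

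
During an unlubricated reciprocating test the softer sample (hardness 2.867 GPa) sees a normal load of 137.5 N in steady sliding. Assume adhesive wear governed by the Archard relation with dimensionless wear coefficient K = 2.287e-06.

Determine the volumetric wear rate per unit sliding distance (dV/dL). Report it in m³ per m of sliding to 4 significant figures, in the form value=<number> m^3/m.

value=1.097e-13 m^3/m

The computation keeps exact precision. Intermediate values are displayed rounded, and rounded just once to 4 significant figures.
Convert: Hardness H = 2.867 GPa = 2.867e+09 Pa.
Working in SI base units: W = 137.5 N, H = 2.867e+09 Pa, K = 2.287e-06.
The wear rate dV/dL = K·W/H, so: 2.287e-06 · 137.5 / 2.867e+09 = 1.097e-13 m³/m.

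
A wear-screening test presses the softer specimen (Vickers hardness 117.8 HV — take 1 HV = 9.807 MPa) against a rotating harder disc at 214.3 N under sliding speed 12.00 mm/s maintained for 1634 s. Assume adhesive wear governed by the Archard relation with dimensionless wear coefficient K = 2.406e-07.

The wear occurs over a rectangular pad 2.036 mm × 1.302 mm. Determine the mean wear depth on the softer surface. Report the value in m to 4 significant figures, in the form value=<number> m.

Printed values are rounded; the computation maintains full float precision — a single final rounding, at four significant digits.
Convert: Sliding speed v = 12.00 mm/s = 0.01200 m/s. Distance L = v·t = 0.01200 m/s × 1634 s = 19.61 m.
Convert: Hardness H = 117.8 HV × 9.807 MPa/HV = 1155 MPa = 1.155e+09 Pa.
Convert: Pad sides 2.036 mm × 1.302 mm = 0.002036 m × 0.001302 m. Contact area A = 0.002036 m × 0.001302 m = 2.651e-06 m².
In SI base units, W = 214.3 N, H = 1.155e+09 Pa, K = 2.406e-07.
Worn volume V = K·W·L/H = 2.406e-07 · 214.3 · 19.61 / 1.155e+09 = 8.751e-13 m³.
Mean wear depth h = V/A = 8.751e-13 / 2.651e-06 = 3.301e-07 m.

value=3.301e-07 m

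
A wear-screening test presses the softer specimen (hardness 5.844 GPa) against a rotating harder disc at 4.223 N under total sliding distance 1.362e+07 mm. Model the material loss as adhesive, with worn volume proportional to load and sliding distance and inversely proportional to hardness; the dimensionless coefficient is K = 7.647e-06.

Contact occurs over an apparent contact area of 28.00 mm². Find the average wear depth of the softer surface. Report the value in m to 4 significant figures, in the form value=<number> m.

value=2.688e-06 m

All arithmetic carries exact precision. Intermediates are displayed rounded. Rounded once at the end: 4 significant figures.
Convert: Distance covered L = 1.362e+07 mm = 1.362e+04 m.
Convert: Hardness H = 5.844 GPa = 5.844e+09 Pa.
Convert: Contact area A = 28.00 mm² = 2.800e-05 m².
In SI base units: W = 4.223 N, H = 5.844e+09 Pa, K = 7.647e-06.
The Archard volume V = K·W·L/H = 7.647e-06 · 4.223 · 1.362e+04 / 5.844e+09 = 7.526e-11 m³.
Depth h = V/A = 7.526e-11 / 2.800e-05 = 2.688e-06 m.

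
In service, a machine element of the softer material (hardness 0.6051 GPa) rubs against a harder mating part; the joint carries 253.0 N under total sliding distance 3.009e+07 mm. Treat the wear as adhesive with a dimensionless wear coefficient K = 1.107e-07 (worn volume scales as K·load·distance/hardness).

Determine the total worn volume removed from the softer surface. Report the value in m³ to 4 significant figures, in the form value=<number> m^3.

value=1.393e-09 m^3

The algebra maintains exact precision. The intermediates appear rounded — rounded just once, at four significant figures.
Convert: Path length L = 3.009e+07 mm = 3.009e+04 m.
Convert: Hardness H = 0.6051 GPa = 6.051e+08 Pa.
SI base units throughout: W = 253.0 N, H = 6.051e+08 Pa, K = 1.107e-07.
Worn volume V = K·W·L/H = 1.107e-07 · 253.0 · 3.009e+04 / 6.051e+08 = 1.393e-09 m³.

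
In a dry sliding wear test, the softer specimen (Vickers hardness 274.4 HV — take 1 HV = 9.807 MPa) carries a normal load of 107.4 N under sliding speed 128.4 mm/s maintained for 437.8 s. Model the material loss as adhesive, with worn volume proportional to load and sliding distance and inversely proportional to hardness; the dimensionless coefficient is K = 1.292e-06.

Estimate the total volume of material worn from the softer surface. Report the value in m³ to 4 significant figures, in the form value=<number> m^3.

value=2.899e-12 m^3

Shown intermediates are rounded. The algebra holds exact precision; a lone final rounding, at 4 significant digits.
Sliding speed v = 128.4 mm/s = 0.1284 m/s. Total distance L = v·t = 0.1284 m/s × 437.8 s = 56.21 m.
Hardness H = 274.4 HV × 9.807 MPa/HV = 2691 MPa = 2.691e+09 Pa.
Expressed in SI base units: W = 107.4 N, H = 2.691e+09 Pa, K = 1.292e-06.
Wear volume V = K·W·L/H = 1.292e-06 · 107.4 · 56.21 / 2.691e+09 = 2.899e-12 m³.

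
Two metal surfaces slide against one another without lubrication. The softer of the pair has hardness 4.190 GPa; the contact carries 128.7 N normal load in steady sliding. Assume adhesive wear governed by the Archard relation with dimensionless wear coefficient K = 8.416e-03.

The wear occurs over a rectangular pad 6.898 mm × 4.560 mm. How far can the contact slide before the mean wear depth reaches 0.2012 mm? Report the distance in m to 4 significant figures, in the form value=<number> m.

value=24.48 m

Displayed values are rounded — the computation holds exact precision. Rounded just once: four significant figures.
Convert: Hardness H = 4.190 GPa = 4.190e+09 Pa.
Convert: Pad sides 6.898 mm × 4.560 mm = 0.006898 m × 0.004560 m. Contact area A = 0.006898 m × 0.004560 m = 3.145e-05 m².
Convert: Depth limit h_lim = 0.2012 mm = 2.012e-04 m.
SI base units throughout: W = 128.7 N, H = 4.190e+09 Pa, K = 8.416e-03.
At the depth limit, V_lim = h_lim·A = 2.012e-04 · 3.145e-05 = 6.329e-09 m³.
Inverting, life L = V_lim·H/(K·W) = 6.329e-09 · 4.190e+09 / (8.416e-03 · 128.7) = 24.48 m.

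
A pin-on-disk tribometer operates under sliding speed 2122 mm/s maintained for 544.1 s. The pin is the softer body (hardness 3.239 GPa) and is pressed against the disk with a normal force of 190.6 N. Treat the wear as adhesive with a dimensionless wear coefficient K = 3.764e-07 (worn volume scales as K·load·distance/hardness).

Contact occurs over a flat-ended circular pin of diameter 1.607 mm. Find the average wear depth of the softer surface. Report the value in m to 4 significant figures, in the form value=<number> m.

value=1.261e-05 m

Quoted intermediates are rounded. The algebra holds full float precision. Rounded once at the end to four significant figures.
Sliding speed v = 2122 mm/s = 2.122 m/s. Sliding distance L = v·t = 2.122 m/s × 544.1 s = 1155 m.
Hardness H = 3.239 GPa = 3.239e+09 Pa.
Pin diameter d = 1.607 mm = 0.001607 m. Contact area A = π·d²/4 = π·(0.001607 m)²/4 = 2.028e-06 m².
In SI base units, W = 190.6 N, H = 3.239e+09 Pa, K = 3.764e-07.
The Archard volume V = K·W·L/H = 3.764e-07 · 190.6 · 1155 / 3.239e+09 = 2.557e-11 m³.
Depth h = V/A = 2.557e-11 / 2.028e-06 = 1.261e-05 m.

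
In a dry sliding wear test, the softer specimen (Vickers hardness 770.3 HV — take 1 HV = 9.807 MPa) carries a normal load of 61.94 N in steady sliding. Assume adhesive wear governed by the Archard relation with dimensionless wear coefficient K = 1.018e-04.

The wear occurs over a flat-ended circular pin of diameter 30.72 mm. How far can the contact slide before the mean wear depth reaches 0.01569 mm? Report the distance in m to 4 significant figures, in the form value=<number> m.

value=1.393e+04 m

Every step maintains exact precision. Intermediates appear rounded — one final rounding to four significant figures.
Hardness H = 770.3 HV × 9.807 MPa/HV = 7554 MPa = 7.554e+09 Pa.
Pin diameter d = 30.72 mm = 0.03072 m. Contact area A = π·d²/4 = π·(0.03072 m)²/4 = 7.412e-04 m².
Depth limit h_lim = 0.01569 mm = 1.569e-05 m.
Collected in SI base units: W = 61.94 N, H = 7.554e+09 Pa, K = 1.018e-04.
At the depth limit, V_lim = h_lim·A = 1.569e-05 · 7.412e-04 = 1.163e-08 m³.
Life L = V_lim·H/(K·W) = 1.163e-08 · 7.554e+09 / (1.018e-04 · 61.94) = 1.393e+04 m.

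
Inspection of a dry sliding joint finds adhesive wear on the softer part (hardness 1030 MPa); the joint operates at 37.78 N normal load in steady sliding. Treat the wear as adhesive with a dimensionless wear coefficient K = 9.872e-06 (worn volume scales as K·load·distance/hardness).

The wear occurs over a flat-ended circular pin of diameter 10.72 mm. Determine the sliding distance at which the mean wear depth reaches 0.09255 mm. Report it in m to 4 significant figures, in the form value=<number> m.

value=2.307e+04 m

All working math holds exact precision, and quoted intermediates are rounded. Rounded once at the end to four significant digits.
Convert: Hardness H = 1030 MPa = 1.030e+09 Pa.
Convert: Pin diameter d = 10.72 mm = 0.01072 m. Contact area A = π·d²/4 = π·(0.01072 m)²/4 = 9.026e-05 m².
Convert: Depth limit h_lim = 0.09255 mm = 9.255e-05 m.
As SI base values: W = 37.78 N, H = 1.030e+09 Pa, K = 9.872e-06.
Volume at the limit: V_lim = h_lim·A = 9.255e-05 · 9.026e-05 = 8.353e-09 m³.
Inverting, life L = V_lim·H/(K·W) = 8.353e-09 · 1.030e+09 / (9.872e-06 · 37.78) = 2.307e+04 m.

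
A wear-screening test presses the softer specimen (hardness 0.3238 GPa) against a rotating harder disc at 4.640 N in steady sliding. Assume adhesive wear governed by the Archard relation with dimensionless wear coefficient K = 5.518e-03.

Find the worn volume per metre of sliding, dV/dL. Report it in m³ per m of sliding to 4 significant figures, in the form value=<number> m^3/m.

value=7.907e-11 m^3/m

Every step keeps exact precision, and intermediate values are shown rounded. Rounded once at the end: 4 significant digits.
Convert: Hardness H = 0.3238 GPa = 3.238e+08 Pa.
In SI base units: W = 4.640 N, H = 3.238e+08 Pa, K = 5.518e-03.
Rate of wear dV/dL = K·W/H (no L dependence): 5.518e-03 · 4.640 / 3.238e+08 = 7.907e-11 m³/m.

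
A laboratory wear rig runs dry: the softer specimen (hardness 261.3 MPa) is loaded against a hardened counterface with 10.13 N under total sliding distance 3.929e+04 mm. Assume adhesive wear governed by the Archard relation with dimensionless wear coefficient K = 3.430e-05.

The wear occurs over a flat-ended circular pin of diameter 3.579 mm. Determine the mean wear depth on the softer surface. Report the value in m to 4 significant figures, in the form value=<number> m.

Intermediate values appear rounded. The algebra carries exact precision. Rounded once at the end, at 4 significant digits.
Total distance L = 3.929e+04 mm = 39.29 m.
Hardness H = 261.3 MPa = 2.613e+08 Pa.
Pin diameter d = 3.579 mm = 0.003579 m. Contact area A = π·d²/4 = π·(0.003579 m)²/4 = 1.006e-05 m².
SI base units throughout: W = 10.13 N, H = 2.613e+08 Pa, K = 3.430e-05.
Archard relation: V = K·W·L/H = 3.430e-05 · 10.13 · 39.29 / 2.613e+08 = 5.225e-11 m³.
Mean depth h = V/A = 5.225e-11 / 1.006e-05 = 5.193e-06 m.

value=5.193e-06 m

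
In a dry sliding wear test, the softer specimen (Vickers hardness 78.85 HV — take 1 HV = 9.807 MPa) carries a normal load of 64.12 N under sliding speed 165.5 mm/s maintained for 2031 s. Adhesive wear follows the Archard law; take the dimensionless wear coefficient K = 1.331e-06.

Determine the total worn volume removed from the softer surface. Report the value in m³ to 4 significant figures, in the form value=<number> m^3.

value=3.710e-11 m^3

The computation runs at exact precision — intermediates are shown rounded; rounded just once: four significant figures.
Sliding speed v = 165.5 mm/s = 0.1655 m/s. Distance covered L = v·t = 0.1655 m/s × 2031 s = 336.1 m.
Hardness H = 78.85 HV × 9.807 MPa/HV = 773.3 MPa = 7.733e+08 Pa.
SI base units throughout: W = 64.12 N, H = 7.733e+08 Pa, K = 1.331e-06.
Volume removed: V = K·W·L/H = 1.331e-06 · 64.12 · 336.1 / 7.733e+08 = 3.710e-11 m³.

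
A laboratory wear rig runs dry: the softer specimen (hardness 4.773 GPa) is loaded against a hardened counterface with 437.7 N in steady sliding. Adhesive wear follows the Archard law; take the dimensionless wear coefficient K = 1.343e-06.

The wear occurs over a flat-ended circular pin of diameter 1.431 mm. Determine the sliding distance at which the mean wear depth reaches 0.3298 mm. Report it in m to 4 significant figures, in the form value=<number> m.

value=4307 m

Intermediate values appear rounded, and all working math holds full float precision; a lone final rounding, at four significant figures.
Convert: Hardness H = 4.773 GPa = 4.773e+09 Pa.
Convert: Pin diameter d = 1.431 mm = 0.001431 m. Contact area A = π·d²/4 = π·(0.001431 m)²/4 = 1.608e-06 m².
Convert: Depth limit h_lim = 0.3298 mm = 3.298e-04 m.
In SI base units: W = 437.7 N, H = 4.773e+09 Pa, K = 1.343e-06.
Limit volume V_lim = h_lim·A = 3.298e-04 · 1.608e-06 = 5.304e-10 m³.
Thus life L = V_lim·H/(K·W) = 5.304e-10 · 4.773e+09 / (1.343e-06 · 437.7) = 4307 m.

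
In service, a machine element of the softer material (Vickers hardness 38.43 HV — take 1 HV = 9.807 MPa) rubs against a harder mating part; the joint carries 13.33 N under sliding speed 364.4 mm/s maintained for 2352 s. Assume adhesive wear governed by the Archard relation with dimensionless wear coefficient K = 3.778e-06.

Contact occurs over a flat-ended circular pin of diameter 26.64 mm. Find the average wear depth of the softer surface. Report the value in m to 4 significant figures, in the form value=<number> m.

value=2.055e-07 m

The intermediates are shown rounded, and each operation carries full precision. Rounded just once: 4 significant figures.
Convert: Sliding speed v = 364.4 mm/s = 0.3644 m/s. Distance covered L = v·t = 0.3644 m/s × 2352 s = 857.1 m.
Convert: Hardness H = 38.43 HV × 9.807 MPa/HV = 376.9 MPa = 3.769e+08 Pa.
Convert: Pin diameter d = 26.64 mm = 0.02664 m. Contact area A = π·d²/4 = π·(0.02664 m)²/4 = 5.574e-04 m².
In SI base units: W = 13.33 N, H = 3.769e+08 Pa, K = 3.778e-06.
Wear volume V = K·W·L/H = 3.778e-06 · 13.33 · 857.1 / 3.769e+08 = 1.145e-10 m³.
Mean wear depth h = V/A = 1.145e-10 / 5.574e-04 = 2.055e-07 m.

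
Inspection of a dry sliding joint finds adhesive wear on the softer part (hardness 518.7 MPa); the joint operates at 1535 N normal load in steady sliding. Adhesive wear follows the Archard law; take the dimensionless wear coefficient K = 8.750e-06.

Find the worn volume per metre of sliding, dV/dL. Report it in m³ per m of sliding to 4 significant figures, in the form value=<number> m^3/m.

value=2.589e-11 m^3/m

Quoted intermediates are rounded — the computation maintains exact precision, and a single final rounding: 4 significant figures.
Hardness H = 518.7 MPa = 5.187e+08 Pa.
Expressed in SI base units: W = 1535 N, H = 5.187e+08 Pa, K = 8.750e-06.
The wear rate dV/dL = K·W/H (independent of L): 8.750e-06 · 1535 / 5.187e+08 = 2.589e-11 m³/m.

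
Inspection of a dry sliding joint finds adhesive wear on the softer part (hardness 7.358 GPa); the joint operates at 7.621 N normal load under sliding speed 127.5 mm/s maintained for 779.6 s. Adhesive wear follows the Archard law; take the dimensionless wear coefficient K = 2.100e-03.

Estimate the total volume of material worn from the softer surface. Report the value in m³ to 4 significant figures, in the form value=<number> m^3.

value=2.162e-10 m^3

The algebra keeps full float precision. Intermediates appear rounded, and rounded once at the end, at four significant figures.
Convert: Sliding speed v = 127.5 mm/s = 0.1275 m/s. Total distance L = v·t = 0.1275 m/s × 779.6 s = 99.40 m.
Convert: Hardness H = 7.358 GPa = 7.358e+09 Pa.
In SI base units, W = 7.621 N, H = 7.358e+09 Pa, K = 2.100e-03.
The Archard volume V = K·W·L/H = 2.100e-03 · 7.621 · 99.40 / 7.358e+09 = 2.162e-10 m³.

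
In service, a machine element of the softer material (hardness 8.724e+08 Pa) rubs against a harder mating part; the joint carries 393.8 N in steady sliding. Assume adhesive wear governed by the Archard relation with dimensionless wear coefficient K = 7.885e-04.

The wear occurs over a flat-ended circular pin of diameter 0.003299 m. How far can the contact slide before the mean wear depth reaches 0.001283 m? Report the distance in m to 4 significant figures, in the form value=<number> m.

Intermediates are shown rounded — every step maintains full float precision — rounded just once: four significant digits.
Convert: Contact area A = π·d²/4 = π·(0.003299 m)²/4 = 8.548e-06 m².
Collected in SI base units: W = 393.8 N, H = 8.724e+08 Pa, K = 7.885e-04.
Limit volume V_lim = h_lim·A = 0.001283 · 8.548e-06 = 1.097e-08 m³.
Inverting, life L = V_lim·H/(K·W) = 1.097e-08 · 8.724e+08 / (7.885e-04 · 393.8) = 30.81 m.

value=30.81 m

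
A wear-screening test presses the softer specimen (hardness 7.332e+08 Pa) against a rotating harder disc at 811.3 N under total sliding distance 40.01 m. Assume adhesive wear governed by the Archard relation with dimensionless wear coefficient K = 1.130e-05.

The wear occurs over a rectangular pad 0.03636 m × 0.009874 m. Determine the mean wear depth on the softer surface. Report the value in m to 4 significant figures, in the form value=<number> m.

The intermediates are shown rounded. All arithmetic carries exact precision. Rounded just once to four significant digits.
Contact area A = 0.03636 m × 0.009874 m = 3.590e-04 m².
SI base units throughout: W = 811.3 N, H = 7.332e+08 Pa, K = 1.130e-05.
Archard volume V = K·W·L/H = 1.130e-05 · 811.3 · 40.01 / 7.332e+08 = 5.003e-10 m³.
Depth of wear h = V/A = 5.003e-10 / 3.590e-04 = 1.393e-06 m.

value=1.393e-06 m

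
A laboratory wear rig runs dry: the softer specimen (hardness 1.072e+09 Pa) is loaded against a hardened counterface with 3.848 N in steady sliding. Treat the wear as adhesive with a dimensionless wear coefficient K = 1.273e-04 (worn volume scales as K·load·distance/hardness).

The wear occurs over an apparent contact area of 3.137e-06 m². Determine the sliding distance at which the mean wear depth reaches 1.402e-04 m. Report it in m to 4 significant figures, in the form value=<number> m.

Displayed values are rounded — each operation keeps full float precision. Rounded just once to four significant digits.
Collected in SI base units: W = 3.848 N, H = 1.072e+09 Pa, K = 1.273e-04.
Limit volume V_lim = h_lim·A = 1.402e-04 · 3.137e-06 = 4.398e-10 m³.
Thus life L = V_lim·H/(K·W) = 4.398e-10 · 1.072e+09 / (1.273e-04 · 3.848) = 962.5 m.

value=962.5 m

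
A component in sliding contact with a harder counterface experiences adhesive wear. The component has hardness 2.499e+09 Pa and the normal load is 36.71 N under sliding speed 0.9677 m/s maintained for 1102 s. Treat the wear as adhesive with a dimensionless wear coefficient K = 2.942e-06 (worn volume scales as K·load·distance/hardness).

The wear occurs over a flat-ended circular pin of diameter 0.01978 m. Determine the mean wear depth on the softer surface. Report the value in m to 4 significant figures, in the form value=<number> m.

value=1.500e-07 m

Every step runs at exact precision — intermediate values appear rounded. Rounded just once: 4 significant figures.
The distance L = v·t = 0.9677 m/s × 1102 s = 1066 m.
Contact area A = π·d²/4 = π·(0.01978 m)²/4 = 3.073e-04 m².
In SI base units: W = 36.71 N, H = 2.499e+09 Pa, K = 2.942e-06.
Worn volume V = K·W·L/H = 2.942e-06 · 36.71 · 1066 / 2.499e+09 = 4.609e-11 m³.
Mean wear depth h = V/A = 4.609e-11 / 3.073e-04 = 1.500e-07 m.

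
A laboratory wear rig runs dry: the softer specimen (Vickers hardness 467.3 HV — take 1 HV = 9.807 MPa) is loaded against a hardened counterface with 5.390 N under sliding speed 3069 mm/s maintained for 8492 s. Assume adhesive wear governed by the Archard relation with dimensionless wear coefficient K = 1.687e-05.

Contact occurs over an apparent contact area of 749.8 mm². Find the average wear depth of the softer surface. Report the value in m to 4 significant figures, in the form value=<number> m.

Every step holds exact precision — quoted intermediates are rounded. Rounded once at the end to 4 significant figures.
Convert: Sliding speed v = 3069 mm/s = 3.069 m/s. The distance L = v·t = 3.069 m/s × 8492 s = 2.606e+04 m.
Convert: Hardness H = 467.3 HV × 9.807 MPa/HV = 4583 MPa = 4.583e+09 Pa.
Convert: Contact area A = 749.8 mm² = 7.498e-04 m².
Collected in SI base units: W = 5.390 N, H = 4.583e+09 Pa, K = 1.687e-05.
The Archard volume V = K·W·L/H = 1.687e-05 · 5.390 · 2.606e+04 / 4.583e+09 = 5.171e-10 m³.
Average depth h = V/A = 5.171e-10 / 7.498e-04 = 6.897e-07 m.

value=6.897e-07 m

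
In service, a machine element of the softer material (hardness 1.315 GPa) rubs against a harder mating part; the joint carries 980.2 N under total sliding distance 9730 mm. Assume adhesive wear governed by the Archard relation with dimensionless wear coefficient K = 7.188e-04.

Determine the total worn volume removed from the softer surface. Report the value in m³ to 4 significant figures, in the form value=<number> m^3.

Every step holds exact precision — the intermediates are printed rounded, and one final rounding: 4 significant figures.
Convert: Total distance L = 9730 mm = 9.730 m.
Convert: Hardness H = 1.315 GPa = 1.315e+09 Pa.
In SI base units: W = 980.2 N, H = 1.315e+09 Pa, K = 7.188e-04.
Volume removed: V = K·W·L/H = 7.188e-04 · 980.2 · 9.730 / 1.315e+09 = 5.213e-09 m³.

value=5.213e-09 m^3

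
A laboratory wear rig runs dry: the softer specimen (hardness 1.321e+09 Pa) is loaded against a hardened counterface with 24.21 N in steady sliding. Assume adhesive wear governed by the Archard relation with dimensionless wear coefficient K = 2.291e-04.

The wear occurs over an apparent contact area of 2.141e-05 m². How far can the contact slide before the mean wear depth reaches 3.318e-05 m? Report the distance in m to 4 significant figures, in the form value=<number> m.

value=169.2 m

Intermediate values are displayed rounded — each operation maintains full precision, and rounded once at the end, at 4 significant figures.
SI base units throughout: W = 24.21 N, H = 1.321e+09 Pa, K = 2.291e-04.
Limit volume V_lim = h_lim·A = 3.318e-05 · 2.141e-05 = 7.104e-10 m³.
Inverting, life L = V_lim·H/(K·W) = 7.104e-10 · 1.321e+09 / (2.291e-04 · 24.21) = 169.2 m.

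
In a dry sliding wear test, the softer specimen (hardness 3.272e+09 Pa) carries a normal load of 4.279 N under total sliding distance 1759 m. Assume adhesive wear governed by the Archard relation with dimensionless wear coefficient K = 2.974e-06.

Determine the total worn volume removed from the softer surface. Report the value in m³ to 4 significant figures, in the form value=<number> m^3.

Every step maintains full float precision; intermediate values appear rounded, and rounded just once: four significant figures.
In SI base units: W = 4.279 N, H = 3.272e+09 Pa, K = 2.974e-06.
Apply Archard: V = K·W·L/H = 2.974e-06 · 4.279 · 1759 / 3.272e+09 = 6.841e-12 m³.

value=6.841e-12 m^3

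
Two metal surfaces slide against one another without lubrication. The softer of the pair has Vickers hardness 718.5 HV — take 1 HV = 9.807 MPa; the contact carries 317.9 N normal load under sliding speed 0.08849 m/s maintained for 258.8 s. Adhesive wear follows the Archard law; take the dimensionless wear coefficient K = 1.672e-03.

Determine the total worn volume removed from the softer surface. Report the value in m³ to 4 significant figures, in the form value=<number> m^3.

Each operation carries exact precision — displayed values are rounded, and rounded just once to 4 significant figures.
The distance L = v·t = 0.08849 m/s × 258.8 s = 22.90 m.
Hardness H = 718.5 HV × 9.807 MPa/HV = 7046 MPa = 7.046e+09 Pa.
Working in SI base units: W = 317.9 N, H = 7.046e+09 Pa, K = 1.672e-03.
Worn volume V = K·W·L/H = 1.672e-03 · 317.9 · 22.90 / 7.046e+09 = 1.728e-09 m³.

value=1.728e-09 m^3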